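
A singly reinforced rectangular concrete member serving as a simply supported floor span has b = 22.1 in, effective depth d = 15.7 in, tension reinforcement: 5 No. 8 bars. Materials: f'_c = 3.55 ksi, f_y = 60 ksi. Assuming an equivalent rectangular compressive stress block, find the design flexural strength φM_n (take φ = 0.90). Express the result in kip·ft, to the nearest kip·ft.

A_s = 5 × 0.79 = 3.95 in².
T = A_s f_y = 3.95 × 60 = 237 kips.
a = T/(0.85 f'_c b) = 237/(0.85 × 3.55 × 22.1) = 3.554 in.
M_n = T(d − a/2) = 237 × (15.7 − 1.777) = 3299.8 kip·in = 3299.8/12 = 274.98 kip·ft.
φM_n = 0.90 × 274.98 = 247.48 kip·ft.

φM_n ≈ 247 kip·ft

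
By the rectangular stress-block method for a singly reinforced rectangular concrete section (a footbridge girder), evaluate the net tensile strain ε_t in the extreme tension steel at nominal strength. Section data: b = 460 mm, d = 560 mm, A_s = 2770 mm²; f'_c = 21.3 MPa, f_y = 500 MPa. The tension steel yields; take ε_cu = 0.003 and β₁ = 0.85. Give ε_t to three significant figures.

ε_t ≈ 0.00559

a = A_s f_y/(0.85 f'_c b) = 166.30 mm.
β₁ = 0.85, so c = a/β₁ = 166.30/0.85 = 195.65 mm.
From the linear strain diagram with ε_cu = 0.003: ε_t = 0.003 (d − c)/c = 0.003 × (560 − 195.65)/195.65 = 0.00559.
Since ε_t ≥ 0.005, the section is tension-controlled.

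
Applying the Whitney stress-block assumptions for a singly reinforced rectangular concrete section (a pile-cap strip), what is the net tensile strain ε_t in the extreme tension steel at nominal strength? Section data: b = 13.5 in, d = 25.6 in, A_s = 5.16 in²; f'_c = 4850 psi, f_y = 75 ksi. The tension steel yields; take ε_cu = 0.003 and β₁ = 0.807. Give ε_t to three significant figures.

ε_t ≈ 0.00591

a = A_s f_y/(0.85 f'_c b) = 6.954 in.
β₁ = 0.807, so c = a/β₁ = 6.954/0.807 = 8.617 in.
From the linear strain diagram with ε_cu = 0.003: ε_t = 0.003 (d − c)/c = 0.003 × (25.6 − 8.617)/8.617 = 0.00591.
Since ε_t ≥ 0.005, the section is tension-controlled.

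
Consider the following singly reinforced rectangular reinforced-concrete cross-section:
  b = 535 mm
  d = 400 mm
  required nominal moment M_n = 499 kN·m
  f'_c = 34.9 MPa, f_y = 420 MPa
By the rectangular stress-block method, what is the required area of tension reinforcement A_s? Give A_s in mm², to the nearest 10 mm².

A_s ≈ 3340 mm²

With M_n = 0.85 f'_c a b (d − a/2), solve the quadratic for a:
a = d − √(d² − 2M_n/(0.85 f'_c b)) = 400 − √(400² − 2 × 499×10⁶/(0.85 × 34.9 × 535)) = 88.36 mm.
A_s = 0.85 f'_c a b / f_y = 0.85 × 34.9 × 88.36 × 535 / 420 = 3338.9 mm².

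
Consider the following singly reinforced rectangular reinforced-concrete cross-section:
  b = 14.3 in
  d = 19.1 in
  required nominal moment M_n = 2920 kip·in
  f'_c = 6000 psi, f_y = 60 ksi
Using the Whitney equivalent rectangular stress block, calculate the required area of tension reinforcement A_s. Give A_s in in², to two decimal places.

From M_n = 0.85 f'_c a b (d − a/2):
a = d − √(d² − 2M_n/(0.85 f'_c b)) = 19.1 − √(19.1² − 2 × 2920/(0.85 × 6 × 14.3)) = 2.226 in.
A_s = 0.85 f'_c a b / f_y = 0.85 × 6 × 2.226 × 14.3 / 60 = 2.706 in².

A_s ≈ 2.71 in²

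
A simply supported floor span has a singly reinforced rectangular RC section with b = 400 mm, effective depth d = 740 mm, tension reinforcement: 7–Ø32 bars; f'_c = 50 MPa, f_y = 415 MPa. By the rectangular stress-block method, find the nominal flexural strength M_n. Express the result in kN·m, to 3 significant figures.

A_s = 7 × 804 = 5628 mm².
T = A_s f_y = 5628 × 415 = 2335620 N = 2335.62 kN.
From C = T: a = T/(0.85 f'_c b) = 2335620/(0.85 × 50 × 400) = 137.39 mm.
M_n = T(d − a/2) = 2335.62 kN × (740 − 68.695) mm = 1567.91 kN·m.

M_n ≈ 1570 kN·m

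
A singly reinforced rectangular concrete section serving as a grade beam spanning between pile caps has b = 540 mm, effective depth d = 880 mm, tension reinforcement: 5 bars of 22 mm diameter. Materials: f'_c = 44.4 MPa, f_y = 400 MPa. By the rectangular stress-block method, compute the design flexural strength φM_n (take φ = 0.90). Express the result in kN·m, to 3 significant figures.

φM_n ≈ 589 kN·m

A_s = 5 × 380 = 1900 mm².
T = A_s f_y = 1900 × 400 = 760000 N = 760 kN.
From C = T: a = T/(0.85 f'_c b) = 760000/(0.85 × 44.4 × 540) = 37.29 mm.
M_n = T(d − a/2) = 760 kN × (880 − 18.645) mm = 654.63 kN·m.
φM_n = 0.90 × 654.63 = 589.17 kN·m.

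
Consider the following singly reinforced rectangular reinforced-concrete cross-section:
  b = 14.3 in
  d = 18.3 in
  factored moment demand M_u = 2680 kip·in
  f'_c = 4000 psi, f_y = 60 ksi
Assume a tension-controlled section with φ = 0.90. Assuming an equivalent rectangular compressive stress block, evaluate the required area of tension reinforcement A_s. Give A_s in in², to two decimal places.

M_n = M_u/φ = 2680/0.90 = 2977.78 kip·in.
From M_n = 0.85 f'_c a b (d − a/2):
a = d − √(d² − 2M_n/(0.85 f'_c b)) = 18.3 − √(18.3² − 2 × 2977.78/(0.85 × 4 × 14.3)) = 3.726 in.
A_s = 0.85 f'_c a b / f_y = 0.85 × 4 × 3.726 × 14.3 / 60 = 3.019 in².

A_s ≈ 3.02 in²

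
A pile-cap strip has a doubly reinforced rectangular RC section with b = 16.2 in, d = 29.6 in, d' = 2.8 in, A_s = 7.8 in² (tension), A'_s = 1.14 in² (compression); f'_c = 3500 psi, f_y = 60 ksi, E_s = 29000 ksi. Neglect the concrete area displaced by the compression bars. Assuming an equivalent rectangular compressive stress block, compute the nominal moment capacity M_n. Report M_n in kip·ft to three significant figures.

Assume both steels yield.
a = (A_s − A'_s) f_y/(0.85 f'_c b) = (7.8 − 1.14) × 60/(0.85 × 3.5 × 16.2) = 8.291 in.
c = a/β₁ = 8.291/0.85 = 9.754 in; ε'_s = 0.003(c − d')/c = 0.0021 ≥ ε_y = 0.0021, so the compression steel yields.
M_n = (A_s − A'_s) f_y (d − a/2) + A'_s f_y (d − d') = 399.6 × (29.6 − 4.1455) + 68.4 × (29.6 − 2.8) = 10171.6 + 1833.1 = 12004.7 kip·in = 12004.7/12 = 1000.39 kip·ft.

M_n ≈ 1000 kip·ft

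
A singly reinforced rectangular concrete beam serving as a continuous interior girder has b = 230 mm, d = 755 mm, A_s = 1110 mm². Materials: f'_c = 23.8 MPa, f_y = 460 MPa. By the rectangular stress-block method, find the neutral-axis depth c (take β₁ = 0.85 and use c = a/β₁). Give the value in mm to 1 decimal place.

c ≈ 129.1 mm

T = A_s f_y = 1110 × 460 = 510600 N = 510.6 kN.
Setting C = 0.85 f'_c a b equal to T: a = 510600/(0.85 × 23.8 × 230) = 109.738 mm.
With β₁ = 0.85, c = a/β₁ = 109.738/0.85 = 129.1 mm.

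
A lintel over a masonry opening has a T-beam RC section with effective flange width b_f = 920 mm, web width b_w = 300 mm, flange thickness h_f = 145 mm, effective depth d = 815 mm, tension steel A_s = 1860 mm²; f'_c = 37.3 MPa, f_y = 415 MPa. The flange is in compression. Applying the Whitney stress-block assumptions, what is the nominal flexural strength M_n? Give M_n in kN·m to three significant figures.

M_n ≈ 619 kN·m

Tension: T = A_s f_y = 1860 × 415 = 771900 N.
Try a within the flange: a = T/(0.85 f'_c b_f) = 771900/(0.85 × 37.3 × 920) = 26.46 mm.
Since a = 26.46 ≤ h_f = 145 mm, the stress block lies entirely in the flange; analyse as a rectangular beam of width b_f.
M_n = T(d − a/2) = 771900 × (815 − 13.23) = 618.89 × 10⁶ N·mm.
M_n = 618.89 kN·m.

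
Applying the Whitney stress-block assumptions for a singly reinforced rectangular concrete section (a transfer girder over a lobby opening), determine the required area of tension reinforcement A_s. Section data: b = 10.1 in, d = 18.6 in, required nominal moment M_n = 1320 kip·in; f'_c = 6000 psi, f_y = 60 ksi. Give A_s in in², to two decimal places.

From M_n = 0.85 f'_c a b (d − a/2):
a = d − √(d² − 2M_n/(0.85 f'_c b)) = 18.6 − √(18.6² − 2 × 1320/(0.85 × 6 × 10.1)) = 1.433 in.
A_s = 0.85 f'_c a b / f_y = 0.85 × 6 × 1.433 × 10.1 / 60 = 1.230 in².

A_s ≈ 1.23 in²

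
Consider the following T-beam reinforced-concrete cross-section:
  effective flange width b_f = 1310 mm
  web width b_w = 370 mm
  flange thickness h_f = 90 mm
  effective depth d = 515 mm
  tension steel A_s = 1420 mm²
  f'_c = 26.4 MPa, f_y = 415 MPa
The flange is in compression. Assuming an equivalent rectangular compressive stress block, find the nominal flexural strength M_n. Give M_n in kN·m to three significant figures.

Tension: T = A_s f_y = 1420 × 415 = 589300 N.
Try a within the flange: a = T/(0.85 f'_c b_f) = 589300/(0.85 × 26.4 × 1310) = 20.05 mm.
Since a = 20.05 ≤ h_f = 90 mm, the stress block lies entirely in the flange; analyse as a rectangular beam of width b_f.
M_n = T(d − a/2) = 589300 × (515 − 10.025) = 297.58 × 10⁶ N·mm.
M_n = 297.58 kN·m.

M_n ≈ 298 kN·m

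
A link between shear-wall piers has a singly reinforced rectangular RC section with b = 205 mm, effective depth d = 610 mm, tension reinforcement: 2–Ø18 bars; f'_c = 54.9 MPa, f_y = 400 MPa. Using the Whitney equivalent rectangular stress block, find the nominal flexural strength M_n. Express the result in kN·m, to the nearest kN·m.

A_s = 2 × 254 = 508 mm².
T = A_s f_y = 508 × 400 = 203200 N = 203.2 kN.
From C = T: a = T/(0.85 f'_c b) = 203200/(0.85 × 54.9 × 205) = 21.24 mm.
M_n = T(d − a/2) = 203.2 kN × (610 − 10.62) mm = 121.79 kN·m.

M_n ≈ 122 kN·m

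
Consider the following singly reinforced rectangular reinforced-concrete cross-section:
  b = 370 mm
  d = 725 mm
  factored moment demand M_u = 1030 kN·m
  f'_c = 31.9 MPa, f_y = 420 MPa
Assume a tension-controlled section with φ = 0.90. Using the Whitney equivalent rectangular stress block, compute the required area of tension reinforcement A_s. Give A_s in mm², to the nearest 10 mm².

M_n = M_u/φ = 1030/0.90 = 1144.44 kN·m.
With M_n = 0.85 f'_c a b (d − a/2), solve the quadratic for a:
a = d − √(d² − 2M_n/(0.85 f'_c b)) = 725 − √(725² − 2 × 1144.44×10⁶/(0.85 × 31.9 × 370)) = 179.58 mm.
A_s = 0.85 f'_c a b / f_y = 0.85 × 31.9 × 179.58 × 370 / 420 = 4289.6 mm².

A_s ≈ 4290 mm²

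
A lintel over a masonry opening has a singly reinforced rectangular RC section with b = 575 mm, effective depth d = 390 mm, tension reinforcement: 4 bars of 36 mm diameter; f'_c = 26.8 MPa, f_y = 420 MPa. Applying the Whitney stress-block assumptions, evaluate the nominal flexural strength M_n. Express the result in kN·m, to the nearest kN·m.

A_s = 4 × 1018 = 4072 mm².
T = A_s f_y = 4072 × 420 = 1710240 N = 1710.24 kN.
From C = T: a = T/(0.85 f'_c b) = 1710240/(0.85 × 26.8 × 575) = 130.57 mm.
M_n = T(d − a/2) = 1710.24 kN × (390 − 65.285) mm = 555.34 kN·m.

M_n ≈ 555 kN·m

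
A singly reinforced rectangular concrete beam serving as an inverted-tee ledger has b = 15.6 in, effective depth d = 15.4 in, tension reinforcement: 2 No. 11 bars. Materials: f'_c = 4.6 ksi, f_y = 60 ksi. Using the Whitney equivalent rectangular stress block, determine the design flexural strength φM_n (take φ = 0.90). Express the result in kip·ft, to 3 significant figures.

φM_n ≈ 195 kip·ft

A_s = 2 × 1.56 = 3.12 in².
T = A_s f_y = 3.12 × 60 = 187.2 kips.
a = T/(0.85 f'_c b) = 187.2/(0.85 × 4.6 × 15.6) = 3.069 in.
M_n = T(d − a/2) = 187.2 × (15.4 − 1.5345) = 2595.6 kip·in = 2595.6/12 = 216.30 kip·ft.
φM_n = 0.90 × 216.30 = 194.67 kip·ft.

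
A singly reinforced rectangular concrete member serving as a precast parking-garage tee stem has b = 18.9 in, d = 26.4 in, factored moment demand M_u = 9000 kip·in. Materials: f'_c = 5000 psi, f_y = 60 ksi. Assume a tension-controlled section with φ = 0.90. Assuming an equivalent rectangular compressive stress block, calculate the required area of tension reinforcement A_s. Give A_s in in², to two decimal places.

A_s ≈ 7.01 in²

M_n = M_u/φ = 9000/0.90 = 10000 kip·in.
From M_n = 0.85 f'_c a b (d − a/2):
a = d − √(d² − 2M_n/(0.85 f'_c b)) = 26.4 − √(26.4² − 2 × 10000/(0.85 × 5 × 18.9)) = 5.235 in.
A_s = 0.85 f'_c a b / f_y = 0.85 × 5 × 5.235 × 18.9 / 60 = 7.008 in².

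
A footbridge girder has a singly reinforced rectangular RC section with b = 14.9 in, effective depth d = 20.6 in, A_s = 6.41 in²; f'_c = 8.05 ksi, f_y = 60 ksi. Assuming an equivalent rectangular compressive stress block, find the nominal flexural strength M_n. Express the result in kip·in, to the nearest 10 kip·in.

M_n ≈ 7200 kip·in

T = A_s f_y = 6.41 × 60 = 384.6 kips.
a = T/(0.85 f'_c b) = 384.6/(0.85 × 8.05 × 14.9) = 3.772 in.
M_n = T(d − a/2) = 384.6 × (20.6 − 1.886) = 7197.4 kip·in.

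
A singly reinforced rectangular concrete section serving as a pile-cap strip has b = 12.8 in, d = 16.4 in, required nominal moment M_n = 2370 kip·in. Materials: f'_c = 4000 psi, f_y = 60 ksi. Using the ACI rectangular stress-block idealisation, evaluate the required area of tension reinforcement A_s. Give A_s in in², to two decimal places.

From M_n = 0.85 f'_c a b (d − a/2):
a = d − √(d² − 2M_n/(0.85 f'_c b)) = 16.4 − √(16.4² − 2 × 2370/(0.85 × 4 × 12.8)) = 3.749 in.
A_s = 0.85 f'_c a b / f_y = 0.85 × 4 × 3.749 × 12.8 / 60 = 2.719 in².

A_s ≈ 2.72 in²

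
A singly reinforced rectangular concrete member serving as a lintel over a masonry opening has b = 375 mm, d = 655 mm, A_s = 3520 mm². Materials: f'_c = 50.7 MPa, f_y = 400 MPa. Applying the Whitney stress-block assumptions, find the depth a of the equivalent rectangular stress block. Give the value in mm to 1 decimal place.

T = A_s f_y = 3520 × 400 = 1408000 N = 1408 kN.
Setting C = 0.85 f'_c a b equal to T: a = 1408000/(0.85 × 50.7 × 375) = 87.1 mm.

a ≈ 87.1 mm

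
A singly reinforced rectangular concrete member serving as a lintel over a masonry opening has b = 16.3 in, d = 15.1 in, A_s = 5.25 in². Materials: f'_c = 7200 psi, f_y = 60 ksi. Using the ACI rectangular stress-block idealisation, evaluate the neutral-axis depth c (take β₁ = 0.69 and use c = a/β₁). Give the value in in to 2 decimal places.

T = A_s f_y = 5.25 × 60 = 315 kips.
a = T/(0.85 f'_c b) = 315/(0.85 × 7.2 × 16.3) = 3.1577 in.
With β₁ = 0.69, c = a/β₁ = 3.1577/0.69 = 4.58 in.

c ≈ 4.58 in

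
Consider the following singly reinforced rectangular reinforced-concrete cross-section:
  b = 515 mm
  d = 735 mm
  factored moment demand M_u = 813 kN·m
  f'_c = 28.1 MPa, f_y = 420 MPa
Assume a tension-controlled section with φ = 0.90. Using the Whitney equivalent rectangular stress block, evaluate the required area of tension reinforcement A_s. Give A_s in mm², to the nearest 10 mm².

A_s ≈ 3160 mm²

M_n = M_u/φ = 813/0.90 = 903.333 kN·m.
With M_n = 0.85 f'_c a b (d − a/2), solve the quadratic for a:
a = d − √(d² − 2M_n/(0.85 f'_c b)) = 735 − √(735² − 2 × 903.333×10⁶/(0.85 × 28.1 × 515)) = 107.82 mm.
A_s = 0.85 f'_c a b / f_y = 0.85 × 28.1 × 107.82 × 515 / 420 = 3157.8 mm².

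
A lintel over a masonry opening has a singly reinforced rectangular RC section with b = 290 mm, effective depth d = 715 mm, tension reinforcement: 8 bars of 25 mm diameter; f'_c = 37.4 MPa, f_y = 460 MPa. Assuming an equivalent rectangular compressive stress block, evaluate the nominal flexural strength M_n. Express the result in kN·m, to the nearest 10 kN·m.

M_n ≈ 1110 kN·m

A_s = 8 × 491 = 3928 mm².
T = A_s f_y = 3928 × 460 = 1806880 N = 1806.88 kN.
From C = T: a = T/(0.85 f'_c b) = 1806880/(0.85 × 37.4 × 290) = 195.99 mm.
M_n = T(d − a/2) = 1806.88 kN × (715 − 97.995) mm = 1114.85 kN·m.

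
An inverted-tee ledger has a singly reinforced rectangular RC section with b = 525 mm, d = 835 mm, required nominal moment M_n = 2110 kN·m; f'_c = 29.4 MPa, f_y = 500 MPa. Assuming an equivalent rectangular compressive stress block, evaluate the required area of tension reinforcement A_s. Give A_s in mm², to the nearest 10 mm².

With M_n = 0.85 f'_c a b (d − a/2), solve the quadratic for a:
a = d − √(d² − 2M_n/(0.85 f'_c b)) = 835 − √(835² − 2 × 2110×10⁶/(0.85 × 29.4 × 525)) = 222.16 mm.
A_s = 0.85 f'_c a b / f_y = 0.85 × 29.4 × 222.16 × 525 / 500 = 5829.4 mm².

A_s ≈ 5830 mm²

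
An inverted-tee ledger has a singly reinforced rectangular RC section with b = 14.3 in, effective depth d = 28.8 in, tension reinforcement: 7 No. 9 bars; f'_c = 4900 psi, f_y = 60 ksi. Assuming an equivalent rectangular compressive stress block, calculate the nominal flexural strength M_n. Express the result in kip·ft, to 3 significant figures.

A_s = 7 × 1 = 7 in².
T = A_s f_y = 7 × 60 = 420 kips.
a = T/(0.85 f'_c b) = 420/(0.85 × 4.9 × 14.3) = 7.052 in.
M_n = T(d − a/2) = 420 × (28.8 − 3.526) = 10615.1 kip·in = 10615.1/12 = 884.59 kip·ft.

M_n ≈ 885 kip·ft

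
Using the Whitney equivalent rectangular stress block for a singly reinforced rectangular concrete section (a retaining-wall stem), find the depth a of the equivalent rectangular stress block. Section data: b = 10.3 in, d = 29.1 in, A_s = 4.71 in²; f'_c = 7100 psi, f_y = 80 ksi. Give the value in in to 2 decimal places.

a ≈ 6.06 in

T = A_s f_y = 4.71 × 80 = 376.8 kips.
a = T/(0.85 f'_c b) = 376.8/(0.85 × 7.1 × 10.3) = 6.06 in.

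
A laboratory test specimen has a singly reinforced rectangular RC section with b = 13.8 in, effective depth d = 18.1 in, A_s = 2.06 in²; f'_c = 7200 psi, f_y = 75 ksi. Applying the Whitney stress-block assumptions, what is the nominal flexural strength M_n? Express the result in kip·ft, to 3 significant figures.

M_n ≈ 221 kip·ft

T = A_s f_y = 2.06 × 75 = 154.5 kips.
a = T/(0.85 f'_c b) = 154.5/(0.85 × 7.2 × 13.8) = 1.829 in.
M_n = T(d − a/2) = 154.5 × (18.1 − 0.9145) = 2655.2 kip·in = 2655.2/12 = 221.27 kip·ft.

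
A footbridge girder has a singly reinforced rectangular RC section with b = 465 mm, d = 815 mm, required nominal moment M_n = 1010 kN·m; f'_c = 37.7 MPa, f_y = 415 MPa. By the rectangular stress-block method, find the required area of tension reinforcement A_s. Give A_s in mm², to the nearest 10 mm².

With M_n = 0.85 f'_c a b (d − a/2), solve the quadratic for a:
a = d − √(d² − 2M_n/(0.85 f'_c b)) = 815 − √(815² − 2 × 1010×10⁶/(0.85 × 37.7 × 465)) = 87.91 mm.
A_s = 0.85 f'_c a b / f_y = 0.85 × 37.7 × 87.91 × 465 / 415 = 3156.5 mm².

A_s ≈ 3160 mm²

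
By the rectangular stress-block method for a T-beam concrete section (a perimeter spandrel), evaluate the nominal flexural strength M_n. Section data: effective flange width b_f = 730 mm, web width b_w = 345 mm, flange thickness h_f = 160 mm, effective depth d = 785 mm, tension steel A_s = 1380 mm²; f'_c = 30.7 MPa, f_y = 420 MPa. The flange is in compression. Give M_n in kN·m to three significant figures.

M_n ≈ 446 kN·m

Tension: T = A_s f_y = 1380 × 420 = 579600 N.
Try a within the flange: a = T/(0.85 f'_c b_f) = 579600/(0.85 × 30.7 × 730) = 30.43 mm.
Since a = 30.43 ≤ h_f = 160 mm, the stress block lies entirely in the flange; analyse as a rectangular beam of width b_f.
M_n = T(d − a/2) = 579600 × (785 − 15.215) = 446.17 × 10⁶ N·mm.
M_n = 446.17 kN·m.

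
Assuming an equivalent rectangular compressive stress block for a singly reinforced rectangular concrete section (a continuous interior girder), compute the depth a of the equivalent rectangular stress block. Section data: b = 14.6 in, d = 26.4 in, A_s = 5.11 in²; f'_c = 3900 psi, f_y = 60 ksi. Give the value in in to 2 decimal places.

a ≈ 6.33 in

T = A_s f_y = 5.11 × 60 = 306.6 kips.
a = T/(0.85 f'_c b) = 306.6/(0.85 × 3.9 × 14.6) = 6.33 in.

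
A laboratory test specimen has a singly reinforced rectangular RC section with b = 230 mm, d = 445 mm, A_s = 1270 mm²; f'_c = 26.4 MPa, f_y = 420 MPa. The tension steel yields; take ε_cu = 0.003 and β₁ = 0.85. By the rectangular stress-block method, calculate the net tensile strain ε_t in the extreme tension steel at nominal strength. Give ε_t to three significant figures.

ε_t ≈ 0.00798

a = A_s f_y/(0.85 f'_c b) = 103.35 mm.
β₁ = 0.85, so c = a/β₁ = 103.35/0.85 = 121.59 mm.
From the linear strain diagram with ε_cu = 0.003: ε_t = 0.003 (d − c)/c = 0.003 × (445 − 121.59)/121.59 = 0.00798.
Since ε_t ≥ 0.005, the section is tension-controlled.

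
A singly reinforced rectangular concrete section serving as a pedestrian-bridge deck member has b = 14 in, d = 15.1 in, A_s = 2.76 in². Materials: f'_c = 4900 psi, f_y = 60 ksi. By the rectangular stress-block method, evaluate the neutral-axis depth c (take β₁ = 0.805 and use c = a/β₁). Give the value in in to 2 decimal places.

c ≈ 3.53 in

T = A_s f_y = 2.76 × 60 = 165.6 kips.
a = T/(0.85 f'_c b) = 165.6/(0.85 × 4.9 × 14) = 2.8400 in.
With β₁ = 0.805, c = a/β₁ = 2.8400/0.805 = 3.53 in.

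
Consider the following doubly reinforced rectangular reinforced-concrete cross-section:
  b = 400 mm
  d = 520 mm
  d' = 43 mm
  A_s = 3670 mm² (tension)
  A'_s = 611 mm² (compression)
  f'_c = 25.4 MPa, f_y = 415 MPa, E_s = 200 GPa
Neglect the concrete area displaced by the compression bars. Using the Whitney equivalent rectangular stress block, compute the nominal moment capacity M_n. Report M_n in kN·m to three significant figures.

M_n ≈ 688 kN·m

Assume both tension and compression steel yield.
Net tension couple steel: A_s − A'_s = 3059 mm².
a = (A_s − A'_s) f_y / (0.85 f'_c b) = 1269485/(0.85 × 25.4 × 400) = 147.00 mm.
c = a/β₁ = 147.00/0.85 = 172.94 mm; ε'_s = 0.003(c − d')/c = 0.0023 ≥ f_y/E_s = 0.0021, so compression steel does yield.
M_n = (A_s − A'_s) f_y (d − a/2) + A'_s f_y (d − d') = [1269485 × (520 − 73.5) + 253565 × (520 − 43)] × 10⁻⁶ = 566.83 + 120.95 = 687.78 kN·m.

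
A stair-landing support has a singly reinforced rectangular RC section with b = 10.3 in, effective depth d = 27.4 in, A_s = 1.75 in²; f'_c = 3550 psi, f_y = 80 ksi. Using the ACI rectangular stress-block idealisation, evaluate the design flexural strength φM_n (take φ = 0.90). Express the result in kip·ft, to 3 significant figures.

φM_n ≈ 264 kip·ft

T = A_s f_y = 1.75 × 80 = 140 kips.
a = T/(0.85 f'_c b) = 140/(0.85 × 3.55 × 10.3) = 4.504 in.
M_n = T(d − a/2) = 140 × (27.4 − 2.252) = 3520.7 kip·in = 3520.7/12 = 293.39 kip·ft.
φM_n = 0.90 × 293.39 = 264.05 kip·ft.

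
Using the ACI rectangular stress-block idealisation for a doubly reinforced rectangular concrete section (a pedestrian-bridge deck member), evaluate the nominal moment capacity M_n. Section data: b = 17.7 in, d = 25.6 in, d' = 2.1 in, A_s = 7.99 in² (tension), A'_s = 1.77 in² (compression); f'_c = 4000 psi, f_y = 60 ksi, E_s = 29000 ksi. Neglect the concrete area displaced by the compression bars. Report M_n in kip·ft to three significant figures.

M_n ≈ 908 kip·ft

Assume both steels yield.
a = (A_s − A'_s) f_y/(0.85 f'_c b) = (7.99 − 1.77) × 60/(0.85 × 4 × 17.7) = 6.201 in.
c = a/β₁ = 6.201/0.85 = 7.295 in; ε'_s = 0.003(c − d')/c = 0.0021 ≥ ε_y = 0.0021, so the compression steel yields.
M_n = (A_s − A'_s) f_y (d − a/2) + A'_s f_y (d − d') = 373.2 × (25.6 − 3.1005) + 106.2 × (25.6 − 2.1) = 8396.8 + 2495.7 = 10892.5 kip·in = 10892.5/12 = 907.71 kip·ft.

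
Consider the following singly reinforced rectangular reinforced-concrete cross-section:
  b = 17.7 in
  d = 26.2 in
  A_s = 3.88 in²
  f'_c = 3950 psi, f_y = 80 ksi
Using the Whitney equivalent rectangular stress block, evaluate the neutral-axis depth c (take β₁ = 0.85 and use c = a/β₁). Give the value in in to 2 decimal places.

T = A_s f_y = 3.88 × 80 = 310.4 kips.
a = T/(0.85 f'_c b) = 310.4/(0.85 × 3.95 × 17.7) = 5.2231 in.
With β₁ = 0.85, c = a/β₁ = 5.2231/0.85 = 6.14 in.

c ≈ 6.14 in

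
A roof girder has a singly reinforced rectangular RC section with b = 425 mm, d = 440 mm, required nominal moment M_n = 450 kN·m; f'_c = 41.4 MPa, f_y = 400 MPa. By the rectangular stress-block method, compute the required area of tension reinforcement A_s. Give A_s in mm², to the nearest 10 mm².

A_s ≈ 2790 mm²

With M_n = 0.85 f'_c a b (d − a/2), solve the quadratic for a:
a = d − √(d² − 2M_n/(0.85 f'_c b)) = 440 − √(440² − 2 × 450×10⁶/(0.85 × 41.4 × 425)) = 74.73 mm.
A_s = 0.85 f'_c a b / f_y = 0.85 × 41.4 × 74.73 × 425 / 400 = 2794.1 mm².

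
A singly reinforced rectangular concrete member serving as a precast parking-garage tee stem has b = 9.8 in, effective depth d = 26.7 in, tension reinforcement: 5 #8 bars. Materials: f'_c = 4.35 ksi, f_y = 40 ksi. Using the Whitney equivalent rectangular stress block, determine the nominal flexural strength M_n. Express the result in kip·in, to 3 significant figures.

A_s = 5 × 0.79 = 3.95 in².
T = A_s f_y = 3.95 × 40 = 158 kips.
a = T/(0.85 f'_c b) = 158/(0.85 × 4.35 × 9.8) = 4.360 in.
M_n = T(d − a/2) = 158 × (26.7 − 2.18) = 3874.2 kip·in.

M_n ≈ 3870 kip·in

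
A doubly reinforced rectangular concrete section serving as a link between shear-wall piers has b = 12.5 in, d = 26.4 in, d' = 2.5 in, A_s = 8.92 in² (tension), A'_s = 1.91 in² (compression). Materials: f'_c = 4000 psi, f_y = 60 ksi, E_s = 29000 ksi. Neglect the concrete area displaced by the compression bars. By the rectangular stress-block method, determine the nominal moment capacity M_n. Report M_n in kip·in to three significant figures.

Assume both steels yield.
a = (A_s − A'_s) f_y/(0.85 f'_c b) = (8.92 − 1.91) × 60/(0.85 × 4 × 12.5) = 9.896 in.
c = a/β₁ = 9.896/0.85 = 11.642 in; ε'_s = 0.003(c − d')/c = 0.0024 ≥ ε_y = 0.0021, so the compression steel yields.
M_n = (A_s − A'_s) f_y (d − a/2) + A'_s f_y (d − d') = 420.6 × (26.4 − 4.948) + 114.6 × (26.4 − 2.5) = 9022.7 + 2738.9 = 11761.6 kip·in.

M_n ≈ 11800 kip·in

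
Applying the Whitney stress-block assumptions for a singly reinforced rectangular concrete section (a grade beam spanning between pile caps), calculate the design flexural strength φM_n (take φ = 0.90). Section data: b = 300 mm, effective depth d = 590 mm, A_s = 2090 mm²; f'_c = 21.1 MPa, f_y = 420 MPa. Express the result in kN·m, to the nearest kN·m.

φM_n ≈ 402 kN·m

T = A_s f_y = 2090 × 420 = 877800 N = 877.8 kN.
From C = T: a = T/(0.85 f'_c b) = 877800/(0.85 × 21.1 × 300) = 163.14 mm.
M_n = T(d − a/2) = 877.8 kN × (590 − 81.57) mm = 446.30 kN·m.
φM_n = 0.90 × 446.30 = 401.67 kN·m.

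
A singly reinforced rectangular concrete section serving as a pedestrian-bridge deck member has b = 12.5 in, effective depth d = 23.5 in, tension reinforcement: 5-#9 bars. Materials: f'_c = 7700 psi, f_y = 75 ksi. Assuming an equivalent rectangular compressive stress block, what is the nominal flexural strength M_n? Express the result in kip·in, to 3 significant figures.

A_s = 5 × 1 = 5 in².
T = A_s f_y = 5 × 75 = 375 kips.
a = T/(0.85 f'_c b) = 375/(0.85 × 7.7 × 12.5) = 4.584 in.
M_n = T(d − a/2) = 375 × (23.5 − 2.292) = 7953.0 kip·in.

M_n ≈ 7950 kip·in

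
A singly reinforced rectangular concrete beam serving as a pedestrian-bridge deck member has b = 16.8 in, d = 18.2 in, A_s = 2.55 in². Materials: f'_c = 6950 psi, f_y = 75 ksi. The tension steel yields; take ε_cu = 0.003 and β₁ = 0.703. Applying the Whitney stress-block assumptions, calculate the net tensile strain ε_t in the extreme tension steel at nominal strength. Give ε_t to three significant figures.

ε_t ≈ 0.0169

a = A_s f_y/(0.85 f'_c b) = 1.927 in.
β₁ = 0.703, so c = a/β₁ = 1.927/0.703 = 2.741 in.
From the linear strain diagram with ε_cu = 0.003: ε_t = 0.003 (d − c)/c = 0.003 × (18.2 − 2.741)/2.741 = 0.0169.
Since ε_t ≥ 0.005, the section is tension-controlled.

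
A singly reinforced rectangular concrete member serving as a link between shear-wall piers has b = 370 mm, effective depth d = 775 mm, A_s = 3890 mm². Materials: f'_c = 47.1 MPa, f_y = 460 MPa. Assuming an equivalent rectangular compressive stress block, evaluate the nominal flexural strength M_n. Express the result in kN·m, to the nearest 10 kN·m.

T = A_s f_y = 3890 × 460 = 1789400 N = 1789.4 kN.
From C = T: a = T/(0.85 f'_c b) = 1789400/(0.85 × 47.1 × 370) = 120.80 mm.
M_n = T(d − a/2) = 1789.4 kN × (775 − 60.4) mm = 1278.71 kN·m.

M_n ≈ 1280 kN·m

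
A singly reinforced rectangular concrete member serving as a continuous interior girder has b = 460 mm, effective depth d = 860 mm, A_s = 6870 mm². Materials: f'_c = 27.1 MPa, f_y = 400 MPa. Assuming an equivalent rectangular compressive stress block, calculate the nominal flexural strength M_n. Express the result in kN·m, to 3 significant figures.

T = A_s f_y = 6870 × 400 = 2748000 N = 2748 kN.
From C = T: a = T/(0.85 f'_c b) = 2748000/(0.85 × 27.1 × 460) = 259.34 mm.
M_n = T(d − a/2) = 2748 kN × (860 − 129.67) mm = 2006.95 kN·m.

M_n ≈ 2010 kN·m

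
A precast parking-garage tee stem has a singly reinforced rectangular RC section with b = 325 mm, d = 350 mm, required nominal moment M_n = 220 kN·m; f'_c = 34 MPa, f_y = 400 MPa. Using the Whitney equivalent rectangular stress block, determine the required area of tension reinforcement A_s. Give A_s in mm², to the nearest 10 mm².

A_s ≈ 1760 mm²

With M_n = 0.85 f'_c a b (d − a/2), solve the quadratic for a:
a = d − √(d² − 2M_n/(0.85 f'_c b)) = 350 − √(350² − 2 × 220×10⁶/(0.85 × 34 × 325)) = 74.95 mm.
A_s = 0.85 f'_c a b / f_y = 0.85 × 34 × 74.95 × 325 / 400 = 1759.9 mm².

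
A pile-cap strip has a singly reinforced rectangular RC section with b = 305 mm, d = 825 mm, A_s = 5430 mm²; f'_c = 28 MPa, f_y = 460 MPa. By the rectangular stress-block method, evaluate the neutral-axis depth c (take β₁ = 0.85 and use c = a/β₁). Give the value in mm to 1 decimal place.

T = A_s f_y = 5430 × 460 = 2497800 N = 2497.8 kN.
Setting C = 0.85 f'_c a b equal to T: a = 2497800/(0.85 × 28 × 305) = 344.097 mm.
With β₁ = 0.85, c = a/β₁ = 344.097/0.85 = 404.8 mm.

c ≈ 404.8 mm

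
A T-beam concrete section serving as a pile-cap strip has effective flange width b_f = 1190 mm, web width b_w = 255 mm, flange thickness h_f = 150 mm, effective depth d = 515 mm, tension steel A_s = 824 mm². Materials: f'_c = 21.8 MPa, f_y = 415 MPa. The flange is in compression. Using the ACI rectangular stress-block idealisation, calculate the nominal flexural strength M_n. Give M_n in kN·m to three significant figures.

M_n ≈ 173 kN·m

Tension: T = A_s f_y = 824 × 415 = 341960 N.
Try a within the flange: a = T/(0.85 f'_c b_f) = 341960/(0.85 × 21.8 × 1190) = 15.51 mm.
Since a = 15.51 ≤ h_f = 150 mm, the stress block lies entirely in the flange; analyse as a rectangular beam of width b_f.
M_n = T(d − a/2) = 341960 × (515 − 7.755) = 173.46 × 10⁶ N·mm.
M_n = 173.46 kN·m.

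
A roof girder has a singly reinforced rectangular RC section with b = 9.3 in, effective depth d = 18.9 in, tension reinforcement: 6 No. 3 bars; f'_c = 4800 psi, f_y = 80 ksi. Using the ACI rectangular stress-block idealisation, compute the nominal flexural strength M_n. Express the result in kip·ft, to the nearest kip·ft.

M_n ≈ 80 kip·ft

A_s = 6 × 0.11 = 0.66 in².
T = A_s f_y = 0.66 × 80 = 52.8 kips.
a = T/(0.85 f'_c b) = 52.8/(0.85 × 4.8 × 9.3) = 1.392 in.
M_n = T(d − a/2) = 52.8 × (18.9 − 0.696) = 961.2 kip·in = 961.2/12 = 80.10 kip·ft.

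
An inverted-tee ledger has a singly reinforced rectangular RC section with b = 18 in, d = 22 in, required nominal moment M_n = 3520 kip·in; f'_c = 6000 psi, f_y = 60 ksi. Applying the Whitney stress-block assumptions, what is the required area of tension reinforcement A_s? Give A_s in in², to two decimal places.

A_s ≈ 2.78 in²

From M_n = 0.85 f'_c a b (d − a/2):
a = d − √(d² − 2M_n/(0.85 f'_c b)) = 22 − √(22² − 2 × 3520/(0.85 × 6 × 18)) = 1.818 in.
A_s = 0.85 f'_c a b / f_y = 0.85 × 6 × 1.818 × 18 / 60 = 2.782 in².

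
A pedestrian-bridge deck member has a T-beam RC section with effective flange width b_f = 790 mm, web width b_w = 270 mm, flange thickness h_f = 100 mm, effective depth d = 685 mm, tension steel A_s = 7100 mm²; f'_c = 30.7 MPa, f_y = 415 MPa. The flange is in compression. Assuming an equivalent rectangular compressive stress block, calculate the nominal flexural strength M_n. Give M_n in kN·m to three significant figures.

M_n ≈ 1770 kN·m

Tension: T = A_s f_y = 7100 × 415 = 2946500 N.
Try a within the flange: a = T/(0.85 f'_c b_f) = 2946500/(0.85 × 30.7 × 790) = 142.93 mm.
a = 142.93 > h_f = 100 mm: the block extends into the web. Split into flange-overhang and web parts.
C_f = 0.85 f'_c (b_f − b_w) h_f = 0.85 × 30.7 × (790 − 270) × 100 = 1356940 N.
Remaining web compression depth: a_w = (T − C_f)/(0.85 f'_c b_w) = (2946500 − 1356940)/(0.85 × 30.7 × 270) = 225.61 mm.
M_n = C_f(d − h_f/2) + (T − C_f)(d − a_w/2) = 1356940 × (685 − 50) + 1589560 × (685 − 112.805) = 861.66 + 909.54 = 1771.20 × 10⁶ N·mm.
M_n = 1771.20 kN·m.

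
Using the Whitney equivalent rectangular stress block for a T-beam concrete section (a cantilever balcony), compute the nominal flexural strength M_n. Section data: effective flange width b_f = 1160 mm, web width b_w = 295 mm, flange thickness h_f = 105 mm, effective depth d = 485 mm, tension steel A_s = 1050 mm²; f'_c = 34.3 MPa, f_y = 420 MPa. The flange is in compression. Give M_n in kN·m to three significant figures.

Tension: T = A_s f_y = 1050 × 420 = 441000 N.
Try a within the flange: a = T/(0.85 f'_c b_f) = 441000/(0.85 × 34.3 × 1160) = 13.04 mm.
Since a = 13.04 ≤ h_f = 105 mm, the stress block lies entirely in the flange; analyse as a rectangular beam of width b_f.
M_n = T(d − a/2) = 441000 × (485 − 6.52) = 211.01 × 10⁶ N·mm.
M_n = 211.01 kN·m.

M_n ≈ 211 kN·m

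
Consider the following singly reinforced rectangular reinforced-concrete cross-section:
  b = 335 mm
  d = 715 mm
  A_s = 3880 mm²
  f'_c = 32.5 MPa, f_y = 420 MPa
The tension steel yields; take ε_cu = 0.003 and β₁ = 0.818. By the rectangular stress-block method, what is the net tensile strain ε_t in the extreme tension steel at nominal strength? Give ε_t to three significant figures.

a = A_s f_y/(0.85 f'_c b) = 176.09 mm.
β₁ = 0.818, so c = a/β₁ = 176.09/0.818 = 215.27 mm.
From the linear strain diagram with ε_cu = 0.003: ε_t = 0.003 (d − c)/c = 0.003 × (715 − 215.27)/215.27 = 0.00696.
Since ε_t ≥ 0.005, the section is tension-controlled.

ε_t ≈ 0.00696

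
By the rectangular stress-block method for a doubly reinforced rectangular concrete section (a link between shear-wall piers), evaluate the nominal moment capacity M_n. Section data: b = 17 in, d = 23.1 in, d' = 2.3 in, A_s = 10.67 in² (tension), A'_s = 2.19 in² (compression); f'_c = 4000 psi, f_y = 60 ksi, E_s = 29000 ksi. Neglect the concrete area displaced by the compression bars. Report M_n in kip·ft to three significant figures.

M_n ≈ 1020 kip·ft

Assume both steels yield.
a = (A_s − A'_s) f_y/(0.85 f'_c b) = (10.67 − 2.19) × 60/(0.85 × 4 × 17) = 8.803 in.
c = a/β₁ = 8.803/0.85 = 10.356 in; ε'_s = 0.003(c − d')/c = 0.0023 ≥ ε_y = 0.0021, so the compression steel yields.
M_n = (A_s − A'_s) f_y (d − a/2) + A'_s f_y (d − d') = 508.8 × (23.1 − 4.4015) + 131.4 × (23.1 − 2.3) = 9513.8 + 2733.1 = 12246.9 kip·in = 12246.9/12 = 1020.58 kip·ft.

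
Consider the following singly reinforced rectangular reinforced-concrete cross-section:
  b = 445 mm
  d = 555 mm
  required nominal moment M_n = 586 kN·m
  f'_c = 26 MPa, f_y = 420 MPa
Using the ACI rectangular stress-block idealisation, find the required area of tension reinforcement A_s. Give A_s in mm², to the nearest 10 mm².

A_s ≈ 2820 mm²

With M_n = 0.85 f'_c a b (d − a/2), solve the quadratic for a:
a = d − √(d² − 2M_n/(0.85 f'_c b)) = 555 − √(555² − 2 × 586×10⁶/(0.85 × 26 × 445)) = 120.43 mm.
A_s = 0.85 f'_c a b / f_y = 0.85 × 26 × 120.43 × 445 / 420 = 2819.9 mm².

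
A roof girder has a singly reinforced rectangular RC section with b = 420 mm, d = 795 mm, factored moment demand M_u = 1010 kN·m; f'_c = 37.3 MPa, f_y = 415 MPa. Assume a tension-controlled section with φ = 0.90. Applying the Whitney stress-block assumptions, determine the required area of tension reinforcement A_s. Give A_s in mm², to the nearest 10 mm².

M_n = M_u/φ = 1010/0.90 = 1122.22 kN·m.
With M_n = 0.85 f'_c a b (d − a/2), solve the quadratic for a:
a = d − √(d² − 2M_n/(0.85 f'_c b)) = 795 − √(795² − 2 × 1122.22×10⁶/(0.85 × 37.3 × 420)) = 114.21 mm.
A_s = 0.85 f'_c a b / f_y = 0.85 × 37.3 × 114.21 × 420 / 415 = 3664.7 mm².

A_s ≈ 3660 mm²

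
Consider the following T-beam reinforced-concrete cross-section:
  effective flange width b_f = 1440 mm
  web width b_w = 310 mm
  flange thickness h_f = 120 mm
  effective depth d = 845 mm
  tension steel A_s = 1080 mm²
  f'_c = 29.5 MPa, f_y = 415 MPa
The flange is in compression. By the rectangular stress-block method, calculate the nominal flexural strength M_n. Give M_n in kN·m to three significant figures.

Tension: T = A_s f_y = 1080 × 415 = 448200 N.
Try a within the flange: a = T/(0.85 f'_c b_f) = 448200/(0.85 × 29.5 × 1440) = 12.41 mm.
Since a = 12.41 ≤ h_f = 120 mm, the stress block lies entirely in the flange; analyse as a rectangular beam of width b_f.
M_n = T(d − a/2) = 448200 × (845 − 6.205) = 375.95 × 10⁶ N·mm.
M_n = 375.95 kN·m.

M_n ≈ 376 kN·m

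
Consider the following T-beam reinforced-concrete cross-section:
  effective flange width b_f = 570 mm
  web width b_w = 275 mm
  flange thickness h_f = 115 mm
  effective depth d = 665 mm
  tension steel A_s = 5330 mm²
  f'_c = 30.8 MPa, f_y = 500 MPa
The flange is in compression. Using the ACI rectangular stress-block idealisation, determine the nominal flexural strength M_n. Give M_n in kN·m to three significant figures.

Tension: T = A_s f_y = 5330 × 500 = 2665000 N.
Try a within the flange: a = T/(0.85 f'_c b_f) = 2665000/(0.85 × 30.8 × 570) = 178.59 mm.
a = 178.59 > h_f = 115 mm: the block extends into the web. Split into flange-overhang and web parts.
C_f = 0.85 f'_c (b_f − b_w) h_f = 0.85 × 30.8 × (570 − 275) × 115 = 888157 N.
Remaining web compression depth: a_w = (T − C_f)/(0.85 f'_c b_w) = (2665000 − 888157)/(0.85 × 30.8 × 275) = 246.80 mm.
M_n = C_f(d − h_f/2) + (T − C_f)(d − a_w/2) = 888157 × (665 − 57.5) + 1776843 × (665 − 123.4) = 539.56 + 962.34 = 1501.90 × 10⁶ N·mm.
M_n = 1501.90 kN·m.

M_n ≈ 1500 kN·m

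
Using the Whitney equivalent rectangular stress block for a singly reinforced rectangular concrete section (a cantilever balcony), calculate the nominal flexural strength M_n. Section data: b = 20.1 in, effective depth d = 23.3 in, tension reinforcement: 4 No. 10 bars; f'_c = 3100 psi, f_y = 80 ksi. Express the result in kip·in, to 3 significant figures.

M_n ≈ 7910 kip·in

A_s = 4 × 1.27 = 5.08 in².
T = A_s f_y = 5.08 × 80 = 406.4 kips.
a = T/(0.85 f'_c b) = 406.4/(0.85 × 3.1 × 20.1) = 7.673 in.
M_n = T(d − a/2) = 406.4 × (23.3 − 3.8365) = 7910.0 kip·in.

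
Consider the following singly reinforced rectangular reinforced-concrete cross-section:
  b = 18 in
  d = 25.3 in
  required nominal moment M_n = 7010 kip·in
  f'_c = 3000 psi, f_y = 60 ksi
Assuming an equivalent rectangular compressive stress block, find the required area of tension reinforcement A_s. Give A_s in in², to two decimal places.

From M_n = 0.85 f'_c a b (d − a/2):
a = d − √(d² − 2M_n/(0.85 f'_c b)) = 25.3 − √(25.3² − 2 × 7010/(0.85 × 3 × 18)) = 7.007 in.
A_s = 0.85 f'_c a b / f_y = 0.85 × 3 × 7.007 × 18 / 60 = 5.360 in².

A_s ≈ 5.36 in²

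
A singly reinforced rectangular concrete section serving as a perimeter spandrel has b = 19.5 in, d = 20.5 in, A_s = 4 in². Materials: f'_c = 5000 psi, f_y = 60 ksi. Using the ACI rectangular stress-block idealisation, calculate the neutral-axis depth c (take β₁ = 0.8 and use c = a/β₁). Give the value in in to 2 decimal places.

T = A_s f_y = 4 × 60 = 240 kips.
a = T/(0.85 f'_c b) = 240/(0.85 × 5 × 19.5) = 2.8959 in.
With β₁ = 0.8, c = a/β₁ = 2.8959/0.8 = 3.62 in.

c ≈ 3.62 in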